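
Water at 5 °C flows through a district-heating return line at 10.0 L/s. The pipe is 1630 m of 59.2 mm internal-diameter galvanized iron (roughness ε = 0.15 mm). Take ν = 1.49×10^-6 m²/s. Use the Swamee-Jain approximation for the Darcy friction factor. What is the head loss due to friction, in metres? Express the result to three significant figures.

V = 4Q/(πD²) = 4·0.0100/(π·0.0592²) = 3.633 m/s
Re = VD/ν = 3.633·0.0592/1.49×10^-6 = 1.44×10^5 → turbulent
ε/D = 0.15/59.2 = 0.00253
Swamee-Jain: f = 0.02621
h_f = f(L/D)V²/(2g) = 0.02621·(1630/0.0592)·3.633²/(2·9.81) = 485.4 m

h_f ≈ 485 m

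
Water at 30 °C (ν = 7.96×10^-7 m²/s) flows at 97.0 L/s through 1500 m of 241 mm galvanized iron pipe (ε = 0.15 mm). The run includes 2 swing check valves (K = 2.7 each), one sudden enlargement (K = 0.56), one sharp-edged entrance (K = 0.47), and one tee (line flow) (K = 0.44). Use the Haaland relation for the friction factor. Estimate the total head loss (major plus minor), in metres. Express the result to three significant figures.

H_L ≈ 27.6 m

V = 4Q/(πD²) = 2.126 m/s; V²/2g = 0.2305 m
Re = 6.44×10^5, ε/D = 6.22×10^-4 → f = 0.01816 (Haaland)
Major: h_f = f(L/D)·V²/2g = 0.01816·6224·0.2305 = 26.05 m
Minor: ΣK = 6.87; h_m = ΣK·V²/2g = 1.583 m
Total H_L = 26.05 + 1.583 = 27.63 m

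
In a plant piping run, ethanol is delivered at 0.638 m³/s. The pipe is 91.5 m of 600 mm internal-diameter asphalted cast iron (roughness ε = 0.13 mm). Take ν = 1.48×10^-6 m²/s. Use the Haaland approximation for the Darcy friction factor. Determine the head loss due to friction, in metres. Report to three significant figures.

h_f ≈ 0.588 m

V = 4Q/(πD²) = 4·0.638/(π·0.600²) = 2.256 m/s
Re = VD/ν = 2.256·0.600/1.48×10^-6 = 9.15×10^5 → turbulent
ε/D = 0.13/600 = 2.17×10^-4
Haaland: f = 0.01485
h_f = f(L/D)V²/(2g) = 0.01485·(91.5/0.600)·2.256²/(2·9.81) = 0.5876 m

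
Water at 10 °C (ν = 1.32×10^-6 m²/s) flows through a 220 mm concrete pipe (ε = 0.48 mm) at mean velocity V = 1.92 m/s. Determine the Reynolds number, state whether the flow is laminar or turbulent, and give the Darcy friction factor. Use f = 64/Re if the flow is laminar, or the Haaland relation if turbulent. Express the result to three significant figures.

Re ≈ 3.20×10^5; turbulent; f ≈ 0.0245

Re = VD/ν = 1.920·0.220/1.32×10^-6 = 3.20×10^5
Re > 4000 → turbulent; ε/D = 0.00218
Haaland: f = 0.02449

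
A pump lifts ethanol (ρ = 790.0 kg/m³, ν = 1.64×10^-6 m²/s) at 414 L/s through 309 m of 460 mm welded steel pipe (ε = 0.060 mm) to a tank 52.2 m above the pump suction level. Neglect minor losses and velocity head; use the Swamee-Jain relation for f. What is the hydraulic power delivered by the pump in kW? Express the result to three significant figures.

V = 4Q/(πD²) = 2.491 m/s; Re = 6.99×10^5; ε/D = 1.30×10^-4; f = 0.01434
h_f = f(L/D)V²/2g = 3.047 m
Total head H = z + h_f = 52.2 + 3.047 = 55.25 m
P_hyd = ρgQH = 790.0·9.81·0.414·55.25 = 177.3 kW

P_hyd ≈ 177 kW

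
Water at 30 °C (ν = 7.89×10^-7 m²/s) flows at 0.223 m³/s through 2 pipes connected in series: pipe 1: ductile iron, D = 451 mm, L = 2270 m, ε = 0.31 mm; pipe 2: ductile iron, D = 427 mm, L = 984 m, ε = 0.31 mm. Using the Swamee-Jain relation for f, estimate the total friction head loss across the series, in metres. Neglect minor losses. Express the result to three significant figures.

H ≈ 14.6 m

Pipe 1: V = 1.396 m/s, Re = 7.98×10^5, ε/D = 6.87×10^-4, f = 0.01856, h_1 = f(L/D)V²/2g = 9.278 m
Pipe 2: V = 1.557 m/s, Re = 8.43×10^5, ε/D = 7.26×10^-4, f = 0.01875, h_2 = f(L/D)V²/2g = 5.339 m
Series → Q common, losses add: H = Σh = 14.62 m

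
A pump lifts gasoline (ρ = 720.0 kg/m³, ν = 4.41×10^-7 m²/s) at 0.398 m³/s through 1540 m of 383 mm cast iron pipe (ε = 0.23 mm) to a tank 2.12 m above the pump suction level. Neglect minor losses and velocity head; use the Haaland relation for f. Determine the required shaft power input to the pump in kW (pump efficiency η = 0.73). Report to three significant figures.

P_shaft ≈ 174 kW

V = 4Q/(πD²) = 3.455 m/s; Re = 3.00×10^6; ε/D = 6.01×10^-4; f = 0.01757
h_f = f(L/D)V²/2g = 42.98 m
Total head H = z + h_f = 2.12 + 42.98 = 45.10 m
P_hyd = ρgQH = 720.0·9.81·0.398·45.10 = 126.8 kW
P_shaft = P_hyd/η = 126.8/0.73 = 173.7 kW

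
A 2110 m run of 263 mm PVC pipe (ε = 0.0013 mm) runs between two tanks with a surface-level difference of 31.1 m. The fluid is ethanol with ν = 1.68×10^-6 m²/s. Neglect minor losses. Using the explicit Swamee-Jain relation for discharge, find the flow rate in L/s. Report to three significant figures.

Swamee-Jain (Type II): Q = -0.965·√(gD⁵h_f/L)·ln[ε/(3.7D) + √(3.17ν²L/(gD³h_f))]
√(gD⁵h_f/L) = √(9.81·0.263⁵·31.1/2110) = 0.01349
ε/(3.7D) = 1.34×10^-6; √(3.17ν²L/(gD³h_f)) = 5.83×10^-5
Q = -0.965·0.01349·ln(5.966×10^-5) = 0.1266 m³/s
Check: V = 2.33 m/s, Re = 3.65×10^5, f = 0.01393, h_f = 30.9 m ≈ 31.1 m ✓

Q ≈ 127 L/s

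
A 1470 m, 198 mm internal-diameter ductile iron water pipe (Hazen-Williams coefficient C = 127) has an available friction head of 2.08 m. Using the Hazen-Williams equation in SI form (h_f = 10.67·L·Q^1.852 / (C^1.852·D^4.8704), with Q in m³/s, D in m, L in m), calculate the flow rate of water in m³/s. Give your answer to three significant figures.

Rearranging: Q = [h_f·C^1.852·D^4.8704 / (10.67·L)]^(1/1.852)
Q = [2.08·127^1.852·0.198^4.8704 / (10.67·1470)]^0.540 = 0.01447 m³/s

Q ≈ 0.0145 m³/s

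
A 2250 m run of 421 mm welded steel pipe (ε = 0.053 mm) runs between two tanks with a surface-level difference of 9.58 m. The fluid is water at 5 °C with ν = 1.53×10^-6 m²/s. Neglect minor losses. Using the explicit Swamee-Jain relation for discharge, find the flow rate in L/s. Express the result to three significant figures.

Q ≈ 213 L/s

Swamee-Jain (Type II): Q = -0.965·√(gD⁵h_f/L)·ln[ε/(3.7D) + √(3.17ν²L/(gD³h_f))]
√(gD⁵h_f/L) = √(9.81·0.421⁵·9.58/2250) = 0.02350
ε/(3.7D) = 3.40×10^-5; √(3.17ν²L/(gD³h_f)) = 4.88×10^-5
Q = -0.965·0.02350·ln(8.282×10^-5) = 0.2132 m³/s
Check: V = 1.53 m/s, Re = 4.21×10^5, f = 0.01504, h_f = 9.61 m ≈ 9.58 m ✓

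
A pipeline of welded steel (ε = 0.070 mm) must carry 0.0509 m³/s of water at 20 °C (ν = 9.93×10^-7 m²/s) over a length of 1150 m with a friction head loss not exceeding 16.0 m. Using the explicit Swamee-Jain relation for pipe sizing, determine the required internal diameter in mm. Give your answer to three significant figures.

D ≈ 196 mm

Swamee-Jain (Type III): D = 0.66·[ε^1.25·(LQ²/(gh_f))^4.75 + ν·Q^9.4·(L/(gh_f))^5.2]^0.04
LQ²/(gh_f) = 0.01898; L/(gh_f) = 7.327
Term 1 = ε^1.25·(…)^4.75 = 4.25×10^-14; Term 2 = ν·Q^9.4·(…)^5.2 = 2.18×10^-14
D = 0.66·(4.25×10^-14 + 2.18×10^-14)^0.04 = 0.1958 m = 196 mm
Check: V = 1.69 m/s, Re = 3.33×10^5, f = 0.01730, h_f = 14.8 m ≈ 16.0 m ✓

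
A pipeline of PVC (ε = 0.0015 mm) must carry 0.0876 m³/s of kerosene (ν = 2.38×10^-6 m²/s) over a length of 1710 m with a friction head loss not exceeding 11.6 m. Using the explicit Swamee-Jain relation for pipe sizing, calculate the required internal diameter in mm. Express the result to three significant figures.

D ≈ 277 mm

Swamee-Jain (Type III): D = 0.66·[ε^1.25·(LQ²/(gh_f))^4.75 + ν·Q^9.4·(L/(gh_f))^5.2]^0.04
LQ²/(gh_f) = 0.1153; L/(gh_f) = 15.03
Term 1 = ε^1.25·(…)^4.75 = 1.84×10^-12; Term 2 = ν·Q^9.4·(…)^5.2 = 3.60×10^-10
D = 0.66·(1.84×10^-12 + 3.60×10^-10)^0.04 = 0.2766 m = 277 mm
Check: V = 1.46 m/s, Re = 1.69×10^5, f = 0.01609, h_f = 10.8 m ≈ 11.6 m ✓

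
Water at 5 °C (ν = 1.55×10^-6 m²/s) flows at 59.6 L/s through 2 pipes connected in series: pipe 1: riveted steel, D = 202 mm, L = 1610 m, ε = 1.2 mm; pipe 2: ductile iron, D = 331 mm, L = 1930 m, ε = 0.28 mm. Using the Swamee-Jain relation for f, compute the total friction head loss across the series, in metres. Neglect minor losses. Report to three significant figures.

H ≈ 48.7 m

Pipe 1: V = 1.860 m/s, Re = 2.42×10^5, ε/D = 0.00594, f = 0.03252, h_1 = f(L/D)V²/2g = 45.69 m
Pipe 2: V = 0.6926 m/s, Re = 1.48×10^5, ε/D = 8.46×10^-4, f = 0.02103, h_2 = f(L/D)V²/2g = 2.998 m
Series → Q common, losses add: H = Σh = 48.68 m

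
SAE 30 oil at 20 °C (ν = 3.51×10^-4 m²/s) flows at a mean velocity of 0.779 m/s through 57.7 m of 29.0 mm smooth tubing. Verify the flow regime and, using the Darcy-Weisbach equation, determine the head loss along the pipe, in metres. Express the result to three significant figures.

Re = VD/ν = 0.779·0.02900/3.51×10^-4 = 64.4 → laminar (Re < 2300)
f = 64/Re = 0.9944
h_f = f(L/D)V²/(2g) = 0.9944·(57.7/0.02900)·0.779²/(2·9.81) = 61.19 m

h_f ≈ 61.2 m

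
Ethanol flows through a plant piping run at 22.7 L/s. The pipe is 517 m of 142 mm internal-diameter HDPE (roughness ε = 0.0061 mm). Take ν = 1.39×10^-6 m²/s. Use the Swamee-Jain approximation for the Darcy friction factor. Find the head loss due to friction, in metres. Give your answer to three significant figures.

V = 4Q/(πD²) = 4·0.0227/(π·0.142²) = 1.433 m/s
Re = VD/ν = 1.433·0.142/1.39×10^-6 = 1.46×10^5 → turbulent
ε/D = 0.0061/142 = 4.30×10^-5
Swamee-Jain: f = 0.01684
h_f = f(L/D)V²/(2g) = 0.01684·(517/0.142)·1.433²/(2·9.81) = 6.422 m

h_f ≈ 6.42 m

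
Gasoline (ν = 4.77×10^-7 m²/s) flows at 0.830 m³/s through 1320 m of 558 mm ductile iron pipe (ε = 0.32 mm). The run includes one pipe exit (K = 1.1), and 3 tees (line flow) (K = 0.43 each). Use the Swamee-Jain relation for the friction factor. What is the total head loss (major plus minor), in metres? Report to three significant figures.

H_L ≈ 25.6 m

V = 4Q/(πD²) = 3.394 m/s; V²/2g = 0.5871 m
Re = 3.97×10^6, ε/D = 5.73×10^-4 → f = 0.01739 (Swamee-Jain)
Major: h_f = f(L/D)·V²/2g = 0.01739·2366·0.5871 = 24.15 m
Minor: ΣK = 2.39; h_m = ΣK·V²/2g = 1.403 m
Total H_L = 24.15 + 1.403 = 25.56 m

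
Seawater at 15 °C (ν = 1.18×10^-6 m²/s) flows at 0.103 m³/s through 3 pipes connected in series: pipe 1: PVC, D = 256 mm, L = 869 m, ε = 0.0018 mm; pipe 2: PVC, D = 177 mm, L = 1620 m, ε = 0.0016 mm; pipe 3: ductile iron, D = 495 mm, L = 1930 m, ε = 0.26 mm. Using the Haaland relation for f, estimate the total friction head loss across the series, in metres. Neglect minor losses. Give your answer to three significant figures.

H ≈ 114 m

Pipe 1: V = 2.001 m/s, Re = 4.34×10^5, ε/D = 7.03×10^-6, f = 0.01347, h_1 = f(L/D)V²/2g = 9.332 m
Pipe 2: V = 4.186 m/s, Re = 6.28×10^5, ε/D = 9.04×10^-6, f = 0.01267, h_2 = f(L/D)V²/2g = 103.5 m
Pipe 3: V = 0.5352 m/s, Re = 2.25×10^5, ε/D = 5.25×10^-4, f = 0.01859, h_3 = f(L/D)V²/2g = 1.059 m
Series → Q common, losses add: H = Σh = 113.9 m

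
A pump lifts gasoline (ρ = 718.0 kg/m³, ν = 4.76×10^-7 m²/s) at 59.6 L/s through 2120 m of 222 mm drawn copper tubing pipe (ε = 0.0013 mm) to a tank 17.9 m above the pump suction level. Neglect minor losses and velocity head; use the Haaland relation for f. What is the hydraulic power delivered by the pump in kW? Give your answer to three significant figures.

P_hyd ≈ 13.5 kW

V = 4Q/(πD²) = 1.540 m/s; Re = 7.18×10^5; ε/D = 5.86×10^-6; f = 0.01234
h_f = f(L/D)V²/2g = 14.24 m
Total head H = z + h_f = 17.9 + 14.24 = 32.14 m
P_hyd = ρgQH = 718.0·9.81·0.0596·32.14 = 13.49 kW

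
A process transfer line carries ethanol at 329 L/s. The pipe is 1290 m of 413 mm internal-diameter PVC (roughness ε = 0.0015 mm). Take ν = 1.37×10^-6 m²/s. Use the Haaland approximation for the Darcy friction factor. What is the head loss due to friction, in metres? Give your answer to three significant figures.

V = 4Q/(πD²) = 4·0.329/(π·0.413²) = 2.456 m/s
Re = VD/ν = 2.456·0.413/1.37×10^-6 = 7.40×10^5 → turbulent
ε/D = 0.0015/413 = 3.63×10^-6
Haaland: f = 0.01224
h_f = f(L/D)V²/(2g) = 0.01224·(1290/0.413)·2.456²/(2·9.81) = 11.76 m

h_f ≈ 11.8 m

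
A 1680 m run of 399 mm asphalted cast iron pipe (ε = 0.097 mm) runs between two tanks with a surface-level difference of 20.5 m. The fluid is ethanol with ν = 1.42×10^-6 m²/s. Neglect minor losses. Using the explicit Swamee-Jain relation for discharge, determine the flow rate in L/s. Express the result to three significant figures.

Q ≈ 311 L/s

Swamee-Jain (Type II): Q = -0.965·√(gD⁵h_f/L)·ln[ε/(3.7D) + √(3.17ν²L/(gD³h_f))]
√(gD⁵h_f/L) = √(9.81·0.399⁵·20.5/1680) = 0.03479
ε/(3.7D) = 6.57×10^-5; √(3.17ν²L/(gD³h_f)) = 2.90×10^-5
Q = -0.965·0.03479·ln(9.470×10^-5) = 0.3111 m³/s
Check: V = 2.49 m/s, Re = 6.99×10^5, f = 0.01553, h_f = 20.6 m ≈ 20.5 m ✓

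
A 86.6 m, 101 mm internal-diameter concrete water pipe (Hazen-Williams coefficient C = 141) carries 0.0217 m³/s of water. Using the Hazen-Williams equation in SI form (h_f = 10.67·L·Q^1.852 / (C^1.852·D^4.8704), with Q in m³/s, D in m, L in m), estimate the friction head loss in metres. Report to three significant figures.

h_f = 10.67·86.6·0.0217^1.852 / (141^1.852·0.101^4.8704) = 5.673 m

h_f ≈ 5.67 m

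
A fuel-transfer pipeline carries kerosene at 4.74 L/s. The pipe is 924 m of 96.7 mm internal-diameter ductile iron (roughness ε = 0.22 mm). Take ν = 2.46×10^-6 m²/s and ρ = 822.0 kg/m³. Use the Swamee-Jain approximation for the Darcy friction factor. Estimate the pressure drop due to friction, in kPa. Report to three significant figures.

V = 4Q/(πD²) = 4·0.00474/(π·0.0967²) = 0.6454 m/s
Re = VD/ν = 0.6454·0.0967/2.46×10^-6 = 2.54×10^4 → turbulent
ε/D = 0.22/96.7 = 0.00228
Swamee-Jain: f = 0.02958
h_f = f(L/D)V²/(2g) = 0.02958·(924/0.0967)·0.6454²/(2·9.81) = 6.001 m
Δp = ρg·h_f = 822.0·9.81·6.001 = 48.39 kPa

Δp ≈ 48.4 kPa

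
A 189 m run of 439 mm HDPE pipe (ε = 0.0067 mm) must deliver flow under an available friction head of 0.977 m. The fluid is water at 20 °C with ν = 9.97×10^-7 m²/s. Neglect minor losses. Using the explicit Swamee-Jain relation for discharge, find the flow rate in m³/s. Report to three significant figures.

Swamee-Jain (Type II): Q = -0.965·√(gD⁵h_f/L)·ln[ε/(3.7D) + √(3.17ν²L/(gD³h_f))]
√(gD⁵h_f/L) = √(9.81·0.439⁵·0.977/189) = 0.02875
ε/(3.7D) = 4.12×10^-6; √(3.17ν²L/(gD³h_f)) = 2.71×10^-5
Q = -0.965·0.02875·ln(3.123×10^-5) = 0.2879 m³/s
Check: V = 1.90 m/s, Re = 8.37×10^5, f = 0.01229, h_f = 0.976 m ≈ 0.977 m ✓

Q ≈ 0.288 m³/s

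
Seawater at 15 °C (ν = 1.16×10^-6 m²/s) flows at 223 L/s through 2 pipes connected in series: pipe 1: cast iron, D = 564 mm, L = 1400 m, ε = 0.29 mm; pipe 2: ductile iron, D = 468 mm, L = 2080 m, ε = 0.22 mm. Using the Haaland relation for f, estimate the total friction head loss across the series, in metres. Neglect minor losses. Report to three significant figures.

H ≈ 8.40 m

Pipe 1: V = 0.8926 m/s, Re = 4.34×10^5, ε/D = 5.14×10^-4, f = 0.01778, h_1 = f(L/D)V²/2g = 1.792 m
Pipe 2: V = 1.296 m/s, Re = 5.23×10^5, ε/D = 4.70×10^-4, f = 0.01735, h_2 = f(L/D)V²/2g = 6.604 m
Series → Q common, losses add: H = Σh = 8.397 m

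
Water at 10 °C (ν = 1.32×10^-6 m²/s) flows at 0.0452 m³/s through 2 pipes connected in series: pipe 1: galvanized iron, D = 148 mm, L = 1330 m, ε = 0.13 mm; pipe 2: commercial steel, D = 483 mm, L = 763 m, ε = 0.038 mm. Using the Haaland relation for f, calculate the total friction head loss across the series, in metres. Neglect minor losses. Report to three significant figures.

H ≈ 63.4 m

Pipe 1: V = 2.627 m/s, Re = 2.95×10^5, ε/D = 8.78×10^-4, f = 0.02001, h_1 = f(L/D)V²/2g = 63.27 m
Pipe 2: V = 0.2467 m/s, Re = 9.03×10^4, ε/D = 7.87×10^-5, f = 0.01853, h_2 = f(L/D)V²/2g = 0.09080 m
Series → Q common, losses add: H = Σh = 63.36 m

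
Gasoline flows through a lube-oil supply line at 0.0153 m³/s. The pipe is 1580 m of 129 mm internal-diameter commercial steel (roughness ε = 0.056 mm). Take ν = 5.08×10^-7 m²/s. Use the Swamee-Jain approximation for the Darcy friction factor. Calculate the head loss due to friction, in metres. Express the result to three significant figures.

V = 4Q/(πD²) = 4·0.0153/(π·0.129²) = 1.171 m/s
Re = VD/ν = 1.171·0.129/5.08×10^-7 = 2.97×10^5 → turbulent
ε/D = 0.056/129 = 4.34×10^-4
Swamee-Jain: f = 0.01795
h_f = f(L/D)V²/(2g) = 0.01795·(1580/0.129)·1.171²/(2·9.81) = 15.36 m

h_f ≈ 15.4 m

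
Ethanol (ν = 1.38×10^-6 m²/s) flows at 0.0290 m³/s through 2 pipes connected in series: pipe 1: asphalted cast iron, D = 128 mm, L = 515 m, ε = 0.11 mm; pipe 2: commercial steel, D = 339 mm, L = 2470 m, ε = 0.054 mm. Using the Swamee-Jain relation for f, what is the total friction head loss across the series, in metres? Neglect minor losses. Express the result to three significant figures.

H ≈ 22.2 m

Pipe 1: V = 2.254 m/s, Re = 2.09×10^5, ε/D = 8.59×10^-4, f = 0.02056, h_1 = f(L/D)V²/2g = 21.41 m
Pipe 2: V = 0.3213 m/s, Re = 7.89×10^4, ε/D = 1.59×10^-4, f = 0.01959, h_2 = f(L/D)V²/2g = 0.7510 m
Series → Q common, losses add: H = Σh = 22.16 m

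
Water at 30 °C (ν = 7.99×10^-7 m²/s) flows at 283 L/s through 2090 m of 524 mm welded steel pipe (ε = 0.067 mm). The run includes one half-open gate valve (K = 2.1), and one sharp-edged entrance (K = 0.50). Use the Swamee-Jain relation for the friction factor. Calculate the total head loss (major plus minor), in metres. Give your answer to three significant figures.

H_L ≈ 5.15 m

V = 4Q/(πD²) = 1.312 m/s; V²/2g = 0.08777 m
Re = 8.61×10^5, ε/D = 1.28×10^-4 → f = 0.01406 (Swamee-Jain)
Major: h_f = f(L/D)·V²/2g = 0.01406·3989·0.08777 = 4.922 m
Minor: ΣK = 2.60; h_m = ΣK·V²/2g = 0.2282 m
Total H_L = 4.922 + 0.2282 = 5.151 m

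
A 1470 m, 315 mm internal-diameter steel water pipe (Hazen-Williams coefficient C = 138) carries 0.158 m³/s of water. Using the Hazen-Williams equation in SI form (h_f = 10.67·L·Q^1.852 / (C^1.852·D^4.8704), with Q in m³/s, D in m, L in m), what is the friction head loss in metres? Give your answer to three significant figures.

h_f ≈ 15.6 m

h_f = 10.67·1470·0.158^1.852 / (138^1.852·0.315^4.8704) = 15.55 m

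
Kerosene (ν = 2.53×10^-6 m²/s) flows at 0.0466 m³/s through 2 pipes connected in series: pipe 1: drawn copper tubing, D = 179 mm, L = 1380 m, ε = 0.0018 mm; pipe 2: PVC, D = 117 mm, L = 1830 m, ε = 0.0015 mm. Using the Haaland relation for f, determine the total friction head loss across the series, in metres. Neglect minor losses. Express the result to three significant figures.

Pipe 1: V = 1.852 m/s, Re = 1.31×10^5, ε/D = 1.01×10^-5, f = 0.01690, h_1 = f(L/D)V²/2g = 22.78 m
Pipe 2: V = 4.334 m/s, Re = 2.00×10^5, ε/D = 1.28×10^-5, f = 0.01557, h_2 = f(L/D)V²/2g = 233.2 m
Series → Q common, losses add: H = Σh = 256.0 m

H ≈ 256 m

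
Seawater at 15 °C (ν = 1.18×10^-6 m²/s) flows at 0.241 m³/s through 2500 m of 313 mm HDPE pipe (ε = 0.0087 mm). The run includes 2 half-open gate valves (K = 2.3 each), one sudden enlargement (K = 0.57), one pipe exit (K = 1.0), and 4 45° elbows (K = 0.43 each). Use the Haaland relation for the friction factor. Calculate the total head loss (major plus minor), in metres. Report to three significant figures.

V = 4Q/(πD²) = 3.132 m/s; V²/2g = 0.5000 m
Re = 8.31×10^5, ε/D = 2.78×10^-5 → f = 0.01242 (Haaland)
Major: h_f = f(L/D)·V²/2g = 0.01242·7987·0.5000 = 49.61 m
Minor: ΣK = 7.89; h_m = ΣK·V²/2g = 3.945 m
Total H_L = 49.61 + 3.945 = 53.55 m

H_L ≈ 53.6 m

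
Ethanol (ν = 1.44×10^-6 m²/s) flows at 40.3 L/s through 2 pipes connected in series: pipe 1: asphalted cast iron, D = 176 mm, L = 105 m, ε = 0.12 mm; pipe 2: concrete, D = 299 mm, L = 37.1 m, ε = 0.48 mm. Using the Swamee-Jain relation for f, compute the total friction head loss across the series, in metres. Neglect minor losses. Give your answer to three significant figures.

H ≈ 1.70 m

Pipe 1: V = 1.656 m/s, Re = 2.02×10^5, ε/D = 6.82×10^-4, f = 0.01981, h_1 = f(L/D)V²/2g = 1.653 m
Pipe 2: V = 0.5739 m/s, Re = 1.19×10^5, ε/D = 0.00161, f = 0.02396, h_2 = f(L/D)V²/2g = 0.04992 m
Series → Q common, losses add: H = Σh = 1.703 m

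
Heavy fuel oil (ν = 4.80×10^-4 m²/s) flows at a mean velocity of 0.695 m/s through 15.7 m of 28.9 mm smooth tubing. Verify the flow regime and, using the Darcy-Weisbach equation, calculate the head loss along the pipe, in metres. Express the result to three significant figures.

h_f ≈ 20.5 m

Re = VD/ν = 0.695·0.02890/4.80×10^-4 = 41.8 → laminar (Re < 2300)
f = 64/Re = 1.529
h_f = f(L/D)V²/(2g) = 1.529·(15.7/0.02890)·0.695²/(2·9.81) = 20.46 m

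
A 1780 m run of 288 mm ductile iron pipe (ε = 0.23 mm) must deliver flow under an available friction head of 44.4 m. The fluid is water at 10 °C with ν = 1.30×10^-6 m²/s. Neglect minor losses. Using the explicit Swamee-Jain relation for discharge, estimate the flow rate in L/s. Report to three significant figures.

Swamee-Jain (Type II): Q = -0.965·√(gD⁵h_f/L)·ln[ε/(3.7D) + √(3.17ν²L/(gD³h_f))]
√(gD⁵h_f/L) = √(9.81·0.288⁵·44.4/1780) = 0.02202
ε/(3.7D) = 2.16×10^-4; √(3.17ν²L/(gD³h_f)) = 3.03×10^-5
Q = -0.965·0.02202·ln(2.461×10^-4) = 0.1766 m³/s
Check: V = 2.71 m/s, Re = 6.00×10^5, f = 0.01931, h_f = 44.7 m ≈ 44.4 m ✓

Q ≈ 177 L/s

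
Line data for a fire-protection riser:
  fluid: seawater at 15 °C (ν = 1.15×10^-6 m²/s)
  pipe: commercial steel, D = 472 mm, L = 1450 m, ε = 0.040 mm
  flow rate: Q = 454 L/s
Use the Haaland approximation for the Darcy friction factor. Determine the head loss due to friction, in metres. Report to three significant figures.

h_f ≈ 13.7 m

V = 4Q/(πD²) = 4·0.454/(π·0.472²) = 2.595 m/s
Re = VD/ν = 2.595·0.472/1.15×10^-6 = 1.06×10^6 → turbulent
ε/D = 0.040/472 = 8.47×10^-5
Haaland: f = 0.01302
h_f = f(L/D)V²/(2g) = 0.01302·(1450/0.472)·2.595²/(2·9.81) = 13.73 m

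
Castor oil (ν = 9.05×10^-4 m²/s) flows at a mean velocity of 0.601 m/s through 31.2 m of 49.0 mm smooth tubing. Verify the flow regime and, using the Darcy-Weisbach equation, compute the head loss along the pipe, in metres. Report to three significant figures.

h_f ≈ 23.1 m

Re = VD/ν = 0.601·0.04900/9.05×10^-4 = 32.5 → laminar (Re < 2300)
f = 64/Re = 1.967
h_f = f(L/D)V²/(2g) = 1.967·(31.2/0.04900)·0.601²/(2·9.81) = 23.06 m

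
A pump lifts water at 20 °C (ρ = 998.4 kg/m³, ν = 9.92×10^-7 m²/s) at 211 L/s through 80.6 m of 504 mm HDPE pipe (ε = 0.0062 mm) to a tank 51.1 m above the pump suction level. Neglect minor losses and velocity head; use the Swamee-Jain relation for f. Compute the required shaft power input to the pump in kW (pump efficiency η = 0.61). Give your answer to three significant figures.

P_shaft ≈ 174 kW

V = 4Q/(πD²) = 1.058 m/s; Re = 5.37×10^5; ε/D = 1.23×10^-5; f = 0.01313
h_f = f(L/D)V²/2g = 0.1197 m
Total head H = z + h_f = 51.1 + 0.1197 = 51.22 m
P_hyd = ρgQH = 998.4·9.81·0.211·51.22 = 105.9 kW
P_shaft = P_hyd/η = 105.9/0.61 = 173.5 kW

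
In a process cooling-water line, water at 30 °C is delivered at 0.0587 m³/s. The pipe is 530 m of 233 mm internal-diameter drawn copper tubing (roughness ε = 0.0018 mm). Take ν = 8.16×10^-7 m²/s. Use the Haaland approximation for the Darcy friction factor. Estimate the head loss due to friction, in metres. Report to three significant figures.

h_f ≈ 3.01 m

V = 4Q/(πD²) = 4·0.0587/(π·0.233²) = 1.377 m/s
Re = VD/ν = 1.377·0.233/8.16×10^-7 = 3.93×10^5 → turbulent
ε/D = 0.0018/233 = 7.73×10^-6
Haaland: f = 0.01372
h_f = f(L/D)V²/(2g) = 0.01372·(530/0.233)·1.377²/(2·9.81) = 3.014 m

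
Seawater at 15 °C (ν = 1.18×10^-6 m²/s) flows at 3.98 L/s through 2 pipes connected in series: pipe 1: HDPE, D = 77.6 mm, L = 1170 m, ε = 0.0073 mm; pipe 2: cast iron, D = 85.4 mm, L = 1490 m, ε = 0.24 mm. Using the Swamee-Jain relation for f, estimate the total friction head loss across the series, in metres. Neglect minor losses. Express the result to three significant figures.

Pipe 1: V = 0.8415 m/s, Re = 5.53×10^4, ε/D = 9.41×10^-5, f = 0.02070, h_1 = f(L/D)V²/2g = 11.26 m
Pipe 2: V = 0.6948 m/s, Re = 5.03×10^4, ε/D = 0.00281, f = 0.02853, h_2 = f(L/D)V²/2g = 12.25 m
Series → Q common, losses add: H = Σh = 23.51 m

H ≈ 23.5 m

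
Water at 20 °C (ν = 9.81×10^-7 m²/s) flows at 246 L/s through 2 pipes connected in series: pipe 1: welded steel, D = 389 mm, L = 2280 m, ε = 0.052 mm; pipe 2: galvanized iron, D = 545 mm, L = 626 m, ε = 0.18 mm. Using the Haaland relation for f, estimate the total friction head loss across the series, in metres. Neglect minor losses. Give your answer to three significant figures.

Pipe 1: V = 2.070 m/s, Re = 8.21×10^5, ε/D = 1.34×10^-4, f = 0.01400, h_1 = f(L/D)V²/2g = 17.91 m
Pipe 2: V = 1.055 m/s, Re = 5.86×10^5, ε/D = 3.30×10^-4, f = 0.01625, h_2 = f(L/D)V²/2g = 1.058 m
Series → Q common, losses add: H = Σh = 18.97 m

H ≈ 19.0 m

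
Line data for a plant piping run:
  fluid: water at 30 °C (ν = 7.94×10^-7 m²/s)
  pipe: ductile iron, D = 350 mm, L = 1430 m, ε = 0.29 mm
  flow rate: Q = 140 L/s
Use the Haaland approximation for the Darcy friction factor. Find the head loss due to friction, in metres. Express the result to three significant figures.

h_f ≈ 8.50 m

V = 4Q/(πD²) = 4·0.140/(π·0.350²) = 1.455 m/s
Re = VD/ν = 1.455·0.350/7.94×10^-7 = 6.41×10^5 → turbulent
ε/D = 0.29/350 = 8.29×10^-4
Haaland: f = 0.01927
h_f = f(L/D)V²/(2g) = 0.01927·(1430/0.350)·1.455²/(2·9.81) = 8.498 m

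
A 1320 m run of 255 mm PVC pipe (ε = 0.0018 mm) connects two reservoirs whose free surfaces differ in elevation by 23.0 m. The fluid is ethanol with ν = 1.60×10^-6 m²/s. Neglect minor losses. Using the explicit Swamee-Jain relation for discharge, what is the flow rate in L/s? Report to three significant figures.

Q ≈ 128 L/s

Swamee-Jain (Type II): Q = -0.965·√(gD⁵h_f/L)·ln[ε/(3.7D) + √(3.17ν²L/(gD³h_f))]
√(gD⁵h_f/L) = √(9.81·0.255⁵·23.0/1320) = 0.01358
ε/(3.7D) = 1.91×10^-6; √(3.17ν²L/(gD³h_f)) = 5.35×10^-5
Q = -0.965·0.01358·ln(5.542×10^-5) = 0.1284 m³/s
Check: V = 2.51 m/s, Re = 4.01×10^5, f = 0.01372, h_f = 22.9 m ≈ 23.0 m ✓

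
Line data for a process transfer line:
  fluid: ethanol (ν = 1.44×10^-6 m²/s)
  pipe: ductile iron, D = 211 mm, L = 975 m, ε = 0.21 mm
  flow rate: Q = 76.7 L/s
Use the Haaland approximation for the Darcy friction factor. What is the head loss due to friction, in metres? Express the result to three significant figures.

V = 4Q/(πD²) = 4·0.0767/(π·0.211²) = 2.194 m/s
Re = VD/ν = 2.194·0.211/1.44×10^-6 = 3.21×10^5 → turbulent
ε/D = 0.21/211 = 9.95×10^-4
Haaland: f = 0.02045
h_f = f(L/D)V²/(2g) = 0.02045·(975/0.211)·2.194²/(2·9.81) = 23.17 m

h_f ≈ 23.2 m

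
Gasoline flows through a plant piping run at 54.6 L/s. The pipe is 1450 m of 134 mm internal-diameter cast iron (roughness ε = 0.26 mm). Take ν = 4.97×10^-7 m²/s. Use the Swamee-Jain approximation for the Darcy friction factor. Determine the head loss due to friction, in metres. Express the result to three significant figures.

h_f ≈ 194 m

V = 4Q/(πD²) = 4·0.0546/(π·0.134²) = 3.872 m/s
Re = VD/ν = 3.872·0.134/4.97×10^-7 = 1.04×10^6 → turbulent
ε/D = 0.26/134 = 0.00194
Swamee-Jain: f = 0.02349
h_f = f(L/D)V²/(2g) = 0.02349·(1450/0.134)·3.872²/(2·9.81) = 194.2 m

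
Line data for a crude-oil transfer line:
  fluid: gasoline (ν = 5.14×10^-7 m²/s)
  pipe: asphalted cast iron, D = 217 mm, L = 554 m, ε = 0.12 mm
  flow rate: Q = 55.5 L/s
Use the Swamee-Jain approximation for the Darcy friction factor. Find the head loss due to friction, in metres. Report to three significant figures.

h_f ≈ 5.25 m

V = 4Q/(πD²) = 4·0.0555/(π·0.217²) = 1.501 m/s
Re = VD/ν = 1.501·0.217/5.14×10^-7 = 6.34×10^5 → turbulent
ε/D = 0.12/217 = 5.53×10^-4
Swamee-Jain: f = 0.01792
h_f = f(L/D)V²/(2g) = 0.01792·(554/0.217)·1.501²/(2·9.81) = 5.250 m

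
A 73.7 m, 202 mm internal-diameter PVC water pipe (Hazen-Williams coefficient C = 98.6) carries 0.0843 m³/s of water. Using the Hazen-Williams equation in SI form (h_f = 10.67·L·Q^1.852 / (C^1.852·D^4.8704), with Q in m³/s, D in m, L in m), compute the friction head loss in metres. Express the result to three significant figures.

h_f = 10.67·73.7·0.0843^1.852 / (98.6^1.852·0.202^4.8704) = 3.952 m

h_f ≈ 3.95 m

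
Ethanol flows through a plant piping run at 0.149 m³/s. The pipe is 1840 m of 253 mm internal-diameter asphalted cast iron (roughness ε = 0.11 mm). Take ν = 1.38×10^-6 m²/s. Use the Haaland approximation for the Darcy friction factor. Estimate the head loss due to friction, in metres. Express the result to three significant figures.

V = 4Q/(πD²) = 4·0.149/(π·0.253²) = 2.964 m/s
Re = VD/ν = 2.964·0.253/1.38×10^-6 = 5.43×10^5 → turbulent
ε/D = 0.11/253 = 4.35×10^-4
Haaland: f = 0.01708
h_f = f(L/D)V²/(2g) = 0.01708·(1840/0.253)·2.964²/(2·9.81) = 55.62 m

h_f ≈ 55.6 m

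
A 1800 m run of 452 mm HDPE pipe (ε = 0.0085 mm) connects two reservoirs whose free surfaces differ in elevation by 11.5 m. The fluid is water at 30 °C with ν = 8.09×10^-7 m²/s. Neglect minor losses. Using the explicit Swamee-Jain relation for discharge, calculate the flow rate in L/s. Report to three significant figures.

Swamee-Jain (Type II): Q = -0.965·√(gD⁵h_f/L)·ln[ε/(3.7D) + √(3.17ν²L/(gD³h_f))]
√(gD⁵h_f/L) = √(9.81·0.452⁵·11.5/1800) = 0.03439
ε/(3.7D) = 5.08×10^-6; √(3.17ν²L/(gD³h_f)) = 1.89×10^-5
Q = -0.965·0.03439·ln(2.402×10^-5) = 0.3530 m³/s
Check: V = 2.20 m/s, Re = 1.23×10^6, f = 0.01172, h_f = 11.5 m ≈ 11.5 m ✓

Q ≈ 353 L/s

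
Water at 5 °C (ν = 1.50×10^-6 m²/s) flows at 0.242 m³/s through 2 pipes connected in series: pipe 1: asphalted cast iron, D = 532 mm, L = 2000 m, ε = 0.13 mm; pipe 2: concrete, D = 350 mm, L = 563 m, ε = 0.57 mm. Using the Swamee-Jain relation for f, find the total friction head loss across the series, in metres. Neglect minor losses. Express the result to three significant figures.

H ≈ 15.4 m

Pipe 1: V = 1.089 m/s, Re = 3.86×10^5, ε/D = 2.44×10^-4, f = 0.01626, h_1 = f(L/D)V²/2g = 3.692 m
Pipe 2: V = 2.515 m/s, Re = 5.87×10^5, ε/D = 0.00163, f = 0.02266, h_2 = f(L/D)V²/2g = 11.75 m
Series → Q common, losses add: H = Σh = 15.45 m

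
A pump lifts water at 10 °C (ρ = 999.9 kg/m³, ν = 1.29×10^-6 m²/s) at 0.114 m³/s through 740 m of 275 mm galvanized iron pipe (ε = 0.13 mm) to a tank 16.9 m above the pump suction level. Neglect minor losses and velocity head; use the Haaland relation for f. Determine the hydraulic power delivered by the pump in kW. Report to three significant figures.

V = 4Q/(πD²) = 1.919 m/s; Re = 4.09×10^5; ε/D = 4.73×10^-4; f = 0.01758
h_f = f(L/D)V²/2g = 8.881 m
Total head H = z + h_f = 16.9 + 8.881 = 25.78 m
P_hyd = ρgQH = 999.9·9.81·0.114·25.78 = 28.83 kW

P_hyd ≈ 28.8 kW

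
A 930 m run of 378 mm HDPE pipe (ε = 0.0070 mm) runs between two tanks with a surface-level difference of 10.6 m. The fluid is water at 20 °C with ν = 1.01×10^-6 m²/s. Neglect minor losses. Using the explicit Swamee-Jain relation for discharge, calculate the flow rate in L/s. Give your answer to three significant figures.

Q ≈ 297 L/s

Swamee-Jain (Type II): Q = -0.965·√(gD⁵h_f/L)·ln[ε/(3.7D) + √(3.17ν²L/(gD³h_f))]
√(gD⁵h_f/L) = √(9.81·0.378⁵·10.6/930) = 0.02937
ε/(3.7D) = 5.01×10^-6; √(3.17ν²L/(gD³h_f)) = 2.31×10^-5
Q = -0.965·0.02937·ln(2.815×10^-5) = 0.2970 m³/s
Check: V = 2.65 m/s, Re = 9.91×10^5, f = 0.01207, h_f = 10.6 m ≈ 10.6 m ✓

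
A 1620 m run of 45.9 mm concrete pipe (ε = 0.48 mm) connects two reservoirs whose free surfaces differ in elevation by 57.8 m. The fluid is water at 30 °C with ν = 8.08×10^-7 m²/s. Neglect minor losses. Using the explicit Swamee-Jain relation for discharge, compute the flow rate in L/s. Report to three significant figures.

Q ≈ 1.49 L/s

Swamee-Jain (Type II): Q = -0.965·√(gD⁵h_f/L)·ln[ε/(3.7D) + √(3.17ν²L/(gD³h_f))]
√(gD⁵h_f/L) = √(9.81·0.0459⁵·57.8/1620) = 2.670×10^-4
ε/(3.7D) = 0.00283; √(3.17ν²L/(gD³h_f)) = 2.47×10^-4
Q = -0.965·2.670×10^-4·ln(0.003074) = 0.001491 m³/s
Check: V = 0.901 m/s, Re = 5.12×10^4, f = 0.03998, h_f = 58.4 m ≈ 57.8 m ✓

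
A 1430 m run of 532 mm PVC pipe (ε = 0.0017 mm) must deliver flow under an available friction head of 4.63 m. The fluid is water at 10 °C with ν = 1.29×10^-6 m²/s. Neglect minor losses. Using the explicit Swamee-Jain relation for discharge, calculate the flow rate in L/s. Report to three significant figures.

Swamee-Jain (Type II): Q = -0.965·√(gD⁵h_f/L)·ln[ε/(3.7D) + √(3.17ν²L/(gD³h_f))]
√(gD⁵h_f/L) = √(9.81·0.532⁵·4.63/1430) = 0.03679
ε/(3.7D) = 8.64×10^-7; √(3.17ν²L/(gD³h_f)) = 3.32×10^-5
Q = -0.965·0.03679·ln(3.408×10^-5) = 0.3652 m³/s
Check: V = 1.64 m/s, Re = 6.78×10^5, f = 0.01247, h_f = 4.61 m ≈ 4.63 m ✓

Q ≈ 365 L/s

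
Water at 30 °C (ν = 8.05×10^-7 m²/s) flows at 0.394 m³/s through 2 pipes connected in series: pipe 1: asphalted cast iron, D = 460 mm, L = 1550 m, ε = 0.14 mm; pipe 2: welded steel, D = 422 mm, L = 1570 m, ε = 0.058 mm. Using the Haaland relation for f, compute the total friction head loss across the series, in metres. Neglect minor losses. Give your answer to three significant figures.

H ≈ 35.3 m

Pipe 1: V = 2.371 m/s, Re = 1.35×10^6, ε/D = 3.04×10^-4, f = 0.01549, h_1 = f(L/D)V²/2g = 14.95 m
Pipe 2: V = 2.817 m/s, Re = 1.48×10^6, ε/D = 1.37×10^-4, f = 0.01353, h_2 = f(L/D)V²/2g = 20.36 m
Series → Q common, losses add: H = Σh = 35.31 m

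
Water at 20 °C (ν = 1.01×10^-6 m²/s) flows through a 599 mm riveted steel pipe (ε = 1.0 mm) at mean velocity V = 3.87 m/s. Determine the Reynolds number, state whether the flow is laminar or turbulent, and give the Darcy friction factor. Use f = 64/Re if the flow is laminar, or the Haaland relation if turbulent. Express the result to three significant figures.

Re ≈ 2.30×10^6; turbulent; f ≈ 0.0225

Re = VD/ν = 3.870·0.599/1.01×10^-6 = 2.30×10^6
Re > 4000 → turbulent; ε/D = 0.00167
Haaland: f = 0.02246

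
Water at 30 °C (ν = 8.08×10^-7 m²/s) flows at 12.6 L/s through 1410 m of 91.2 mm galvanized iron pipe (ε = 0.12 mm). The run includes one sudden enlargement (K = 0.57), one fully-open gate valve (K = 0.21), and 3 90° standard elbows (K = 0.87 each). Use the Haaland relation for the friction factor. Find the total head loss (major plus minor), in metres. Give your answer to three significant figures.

V = 4Q/(πD²) = 1.929 m/s; V²/2g = 0.1896 m
Re = 2.18×10^5, ε/D = 0.00132 → f = 0.02201 (Haaland)
Major: h_f = f(L/D)·V²/2g = 0.02201·15461·0.1896 = 64.54 m
Minor: ΣK = 3.39; h_m = ΣK·V²/2g = 0.6428 m
Total H_L = 64.54 + 0.6428 = 65.18 m

H_L ≈ 65.2 m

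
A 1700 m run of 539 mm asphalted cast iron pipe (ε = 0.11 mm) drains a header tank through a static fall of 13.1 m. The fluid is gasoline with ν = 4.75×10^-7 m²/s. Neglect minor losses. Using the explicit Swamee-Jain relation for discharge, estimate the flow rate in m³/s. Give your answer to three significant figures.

Q ≈ 0.547 m³/s

Swamee-Jain (Type II): Q = -0.965·√(gD⁵h_f/L)·ln[ε/(3.7D) + √(3.17ν²L/(gD³h_f))]
√(gD⁵h_f/L) = √(9.81·0.539⁵·13.1/1700) = 0.05864
ε/(3.7D) = 5.52×10^-5; √(3.17ν²L/(gD³h_f)) = 7.77×10^-6
Q = -0.965·0.05864·ln(6.293×10^-5) = 0.5474 m³/s
Check: V = 2.40 m/s, Re = 2.72×10^6, f = 0.01423, h_f = 13.2 m ≈ 13.1 m ✓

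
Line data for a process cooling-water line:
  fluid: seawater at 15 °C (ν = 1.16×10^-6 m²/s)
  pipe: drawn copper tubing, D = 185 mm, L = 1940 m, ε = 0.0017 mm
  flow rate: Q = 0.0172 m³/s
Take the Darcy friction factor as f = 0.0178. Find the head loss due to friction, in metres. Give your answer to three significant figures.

h_f ≈ 3.90 m

V = 4Q/(πD²) = 4·0.0172/(π·0.185²) = 0.6399 m/s
h_f = f(L/D)V²/(2g) = 0.01780·(1940/0.185)·0.6399²/(2·9.81) = 3.895 m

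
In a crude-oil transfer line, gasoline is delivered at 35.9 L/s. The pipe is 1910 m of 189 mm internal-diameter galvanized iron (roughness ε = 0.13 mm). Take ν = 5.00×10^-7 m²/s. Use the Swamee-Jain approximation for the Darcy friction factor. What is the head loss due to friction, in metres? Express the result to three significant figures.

V = 4Q/(πD²) = 4·0.0359/(π·0.189²) = 1.280 m/s
Re = VD/ν = 1.280·0.189/5.00×10^-7 = 4.84×10^5 → turbulent
ε/D = 0.13/189 = 6.88×10^-4
Swamee-Jain: f = 0.01888
h_f = f(L/D)V²/(2g) = 0.01888·(1910/0.189)·1.280²/(2·9.81) = 15.93 m

h_f ≈ 15.9 m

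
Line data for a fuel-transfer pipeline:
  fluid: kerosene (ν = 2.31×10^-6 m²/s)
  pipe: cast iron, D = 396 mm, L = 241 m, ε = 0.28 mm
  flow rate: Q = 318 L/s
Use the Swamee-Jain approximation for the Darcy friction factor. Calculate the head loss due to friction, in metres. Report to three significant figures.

h_f ≈ 3.94 m

V = 4Q/(πD²) = 4·0.318/(π·0.396²) = 2.582 m/s
Re = VD/ν = 2.582·0.396/2.31×10^-6 = 4.43×10^5 → turbulent
ε/D = 0.28/396 = 7.07×10^-4
Swamee-Jain: f = 0.01905
h_f = f(L/D)V²/(2g) = 0.01905·(241/0.396)·2.582²/(2·9.81) = 3.940 m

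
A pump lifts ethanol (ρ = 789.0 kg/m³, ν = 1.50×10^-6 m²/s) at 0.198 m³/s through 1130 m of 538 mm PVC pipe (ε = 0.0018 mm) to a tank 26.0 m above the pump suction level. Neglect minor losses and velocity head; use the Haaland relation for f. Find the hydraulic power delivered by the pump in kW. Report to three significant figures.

V = 4Q/(πD²) = 0.8710 m/s; Re = 3.12×10^5; ε/D = 3.35×10^-6; f = 0.01426
h_f = f(L/D)V²/2g = 1.158 m
Total head H = z + h_f = 26.0 + 1.158 = 27.16 m
P_hyd = ρgQH = 789.0·9.81·0.198·27.16 = 41.62 kW

P_hyd ≈ 41.6 kW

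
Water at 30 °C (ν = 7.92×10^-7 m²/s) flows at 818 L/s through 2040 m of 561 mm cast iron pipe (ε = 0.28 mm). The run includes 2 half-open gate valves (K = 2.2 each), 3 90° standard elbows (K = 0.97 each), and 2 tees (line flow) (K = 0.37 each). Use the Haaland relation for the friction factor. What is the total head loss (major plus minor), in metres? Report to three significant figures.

V = 4Q/(πD²) = 3.309 m/s; V²/2g = 0.5582 m
Re = 2.34×10^6, ε/D = 4.99×10^-4 → f = 0.01692 (Haaland)
Major: h_f = f(L/D)·V²/2g = 0.01692·3636·0.5582 = 34.34 m
Minor: ΣK = 8.05; h_m = ΣK·V²/2g = 4.493 m
Total H_L = 34.34 + 4.493 = 38.83 m

H_L ≈ 38.8 m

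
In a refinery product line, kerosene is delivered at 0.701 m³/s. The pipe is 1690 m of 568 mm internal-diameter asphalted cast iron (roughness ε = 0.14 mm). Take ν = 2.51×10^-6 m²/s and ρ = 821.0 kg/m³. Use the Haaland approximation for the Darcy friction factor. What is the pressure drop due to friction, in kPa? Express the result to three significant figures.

V = 4Q/(πD²) = 4·0.701/(π·0.568²) = 2.767 m/s
Re = VD/ν = 2.767·0.568/2.51×10^-6 = 6.26×10^5 → turbulent
ε/D = 0.14/568 = 2.46×10^-4
Haaland: f = 0.01547
h_f = f(L/D)V²/(2g) = 0.01547·(1690/0.568)·2.767²/(2·9.81) = 17.96 m
Δp = ρg·h_f = 821.0·9.81·17.96 = 144.6 kPa

Δp ≈ 145 kPa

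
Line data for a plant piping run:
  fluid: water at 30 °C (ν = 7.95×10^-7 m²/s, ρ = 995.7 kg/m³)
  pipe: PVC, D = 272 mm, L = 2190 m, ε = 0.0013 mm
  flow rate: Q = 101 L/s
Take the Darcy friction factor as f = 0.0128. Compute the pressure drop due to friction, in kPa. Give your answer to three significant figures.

V = 4Q/(πD²) = 4·0.101/(π·0.272²) = 1.738 m/s
h_f = f(L/D)V²/(2g) = 0.01280·(2190/0.272)·1.738²/(2·9.81) = 15.87 m
Δp = ρg·h_f = 995.7·9.81·15.87 = 155.0 kPa

Δp ≈ 155 kPa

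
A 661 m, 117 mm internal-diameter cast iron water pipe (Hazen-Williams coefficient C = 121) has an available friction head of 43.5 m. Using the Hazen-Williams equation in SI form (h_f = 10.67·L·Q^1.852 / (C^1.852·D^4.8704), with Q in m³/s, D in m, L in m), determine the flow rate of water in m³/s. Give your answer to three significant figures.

Rearranging: Q = [h_f·C^1.852·D^4.8704 / (10.67·L)]^(1/1.852)
Q = [43.5·121^1.852·0.117^4.8704 / (10.67·661)]^0.540 = 0.02748 m³/s

Q ≈ 0.0275 m³/s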